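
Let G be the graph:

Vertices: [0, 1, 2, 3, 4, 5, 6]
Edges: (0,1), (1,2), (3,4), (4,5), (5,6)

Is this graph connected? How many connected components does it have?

Checking connectivity: the graph has 2 connected component(s).
Components: [[0, 1, 2], [3, 4, 5, 6]]. The graph is NOT connected.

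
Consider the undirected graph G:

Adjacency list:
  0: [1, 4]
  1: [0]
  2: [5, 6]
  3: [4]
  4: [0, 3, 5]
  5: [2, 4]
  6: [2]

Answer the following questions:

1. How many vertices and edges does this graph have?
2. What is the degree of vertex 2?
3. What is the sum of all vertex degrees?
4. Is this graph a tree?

Count: 7 vertices, 6 edges.
Vertex 2 has neighbors [5, 6], degree = 2.
Handshaking lemma: 2 * 6 = 12.
A graph is a tree iff it is connected and has exactly n-1 edges. This graph is connected (all 7 vertices in one component) and has 7-1 = 6 edges. It is a tree.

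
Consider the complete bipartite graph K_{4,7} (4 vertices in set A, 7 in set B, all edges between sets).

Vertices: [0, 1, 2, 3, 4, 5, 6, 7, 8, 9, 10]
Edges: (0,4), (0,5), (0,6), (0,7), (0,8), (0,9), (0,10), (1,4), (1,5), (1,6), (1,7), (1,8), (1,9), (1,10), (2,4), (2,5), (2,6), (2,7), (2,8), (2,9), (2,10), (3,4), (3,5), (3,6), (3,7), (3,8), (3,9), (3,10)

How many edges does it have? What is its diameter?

K_{4,7} has 4 * 7 = 28 edges.
Any vertex reaches any opposite-side vertex in 1 step; same-side vertices reach in 2 steps via any opposite-side vertex.
Diameter = 2.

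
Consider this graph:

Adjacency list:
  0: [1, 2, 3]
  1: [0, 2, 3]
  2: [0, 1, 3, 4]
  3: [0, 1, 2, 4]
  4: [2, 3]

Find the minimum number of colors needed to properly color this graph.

The graph has a maximum clique of size 4 (lower bound on chromatic number).
A valid 4-coloring: {0: 2, 1: 3, 2: 0, 3: 1, 4: 2}.
Chromatic number = 4.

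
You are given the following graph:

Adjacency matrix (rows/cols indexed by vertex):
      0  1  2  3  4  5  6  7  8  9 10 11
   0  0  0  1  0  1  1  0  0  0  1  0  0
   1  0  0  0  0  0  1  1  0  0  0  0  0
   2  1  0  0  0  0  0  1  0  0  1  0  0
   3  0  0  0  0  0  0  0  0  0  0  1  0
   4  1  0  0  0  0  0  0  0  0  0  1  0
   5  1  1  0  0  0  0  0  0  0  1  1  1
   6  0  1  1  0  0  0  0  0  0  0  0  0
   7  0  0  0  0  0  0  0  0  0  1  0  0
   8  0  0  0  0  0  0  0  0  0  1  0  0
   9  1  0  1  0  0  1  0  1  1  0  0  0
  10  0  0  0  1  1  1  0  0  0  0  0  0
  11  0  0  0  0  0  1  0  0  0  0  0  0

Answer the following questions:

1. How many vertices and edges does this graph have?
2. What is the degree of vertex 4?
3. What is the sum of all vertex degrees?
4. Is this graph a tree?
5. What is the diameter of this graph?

Count: 12 vertices, 15 edges.
Vertex 4 has neighbors [0, 10], degree = 2.
Handshaking lemma: 2 * 15 = 30.
A tree on 12 vertices has 11 edges. This graph has 15 edges (4 extra). Not a tree.
Diameter (longest shortest path) = 4.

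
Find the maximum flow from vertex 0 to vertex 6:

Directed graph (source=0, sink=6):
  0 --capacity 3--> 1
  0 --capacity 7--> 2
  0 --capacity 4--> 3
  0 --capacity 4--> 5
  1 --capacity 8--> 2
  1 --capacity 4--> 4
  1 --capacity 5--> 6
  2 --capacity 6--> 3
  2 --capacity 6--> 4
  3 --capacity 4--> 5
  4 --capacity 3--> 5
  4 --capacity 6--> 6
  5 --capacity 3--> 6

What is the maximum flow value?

Computing max flow:
  Flow on (0->1): 3/3
  Flow on (0->2): 6/7
  Flow on (0->5): 3/4
  Flow on (1->6): 3/5
  Flow on (2->4): 6/6
  Flow on (4->6): 6/6
  Flow on (5->6): 3/3
Maximum flow = 12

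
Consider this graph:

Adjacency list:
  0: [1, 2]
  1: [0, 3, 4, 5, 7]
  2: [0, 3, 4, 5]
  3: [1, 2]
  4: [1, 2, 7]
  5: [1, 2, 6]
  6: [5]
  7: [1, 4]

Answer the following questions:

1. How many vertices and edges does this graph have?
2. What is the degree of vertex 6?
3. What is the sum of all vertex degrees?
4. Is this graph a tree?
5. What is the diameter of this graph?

Count: 8 vertices, 11 edges.
Vertex 6 has neighbors [5], degree = 1.
Handshaking lemma: 2 * 11 = 22.
A tree on 8 vertices has 7 edges. This graph has 11 edges (4 extra). Not a tree.
Diameter (longest shortest path) = 3.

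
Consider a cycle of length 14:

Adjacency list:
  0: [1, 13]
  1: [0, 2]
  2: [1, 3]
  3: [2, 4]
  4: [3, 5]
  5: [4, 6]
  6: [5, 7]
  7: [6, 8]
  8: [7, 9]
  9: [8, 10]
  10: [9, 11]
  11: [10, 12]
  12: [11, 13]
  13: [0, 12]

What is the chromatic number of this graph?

This is an even cycle (C_14). Even cycles are bipartite.
Chromatic number = 2.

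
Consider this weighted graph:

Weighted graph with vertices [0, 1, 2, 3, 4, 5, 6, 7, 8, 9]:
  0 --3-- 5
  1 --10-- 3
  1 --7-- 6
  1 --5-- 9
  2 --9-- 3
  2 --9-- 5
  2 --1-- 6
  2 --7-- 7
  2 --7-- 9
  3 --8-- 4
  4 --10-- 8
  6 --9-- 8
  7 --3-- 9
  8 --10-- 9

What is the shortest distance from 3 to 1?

Using Dijkstra's algorithm from vertex 3:
Shortest path: 3 -> 1
Total weight: 10 = 10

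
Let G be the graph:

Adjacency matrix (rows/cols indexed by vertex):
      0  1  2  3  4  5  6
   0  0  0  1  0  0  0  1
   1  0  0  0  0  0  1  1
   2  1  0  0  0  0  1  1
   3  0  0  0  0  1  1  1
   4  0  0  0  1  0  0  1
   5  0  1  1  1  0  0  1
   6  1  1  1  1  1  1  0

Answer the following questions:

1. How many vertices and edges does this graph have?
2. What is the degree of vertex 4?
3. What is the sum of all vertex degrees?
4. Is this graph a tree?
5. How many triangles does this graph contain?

Count: 7 vertices, 11 edges.
Vertex 4 has neighbors [3, 6], degree = 2.
Handshaking lemma: 2 * 11 = 22.
A tree on 7 vertices has 6 edges. This graph has 11 edges (5 extra). Not a tree.
Number of triangles = 5.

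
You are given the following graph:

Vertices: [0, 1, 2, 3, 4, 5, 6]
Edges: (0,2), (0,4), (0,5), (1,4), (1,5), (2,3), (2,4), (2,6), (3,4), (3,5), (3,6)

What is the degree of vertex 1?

Vertex 1 has neighbors [4, 5], so deg(1) = 2.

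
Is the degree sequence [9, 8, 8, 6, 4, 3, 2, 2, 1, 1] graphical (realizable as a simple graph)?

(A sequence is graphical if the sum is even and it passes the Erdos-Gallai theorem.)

Sum of degrees = 44. Sum is even but fails Erdos-Gallai. The sequence is NOT graphical.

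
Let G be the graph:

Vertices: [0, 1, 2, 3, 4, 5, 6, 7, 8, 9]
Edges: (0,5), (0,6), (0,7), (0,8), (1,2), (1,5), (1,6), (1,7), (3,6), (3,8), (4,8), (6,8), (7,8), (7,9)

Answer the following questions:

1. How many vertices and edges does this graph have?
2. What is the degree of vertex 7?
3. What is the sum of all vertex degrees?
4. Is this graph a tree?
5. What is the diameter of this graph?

Count: 10 vertices, 14 edges.
Vertex 7 has neighbors [0, 1, 8, 9], degree = 4.
Handshaking lemma: 2 * 14 = 28.
A tree on 10 vertices has 9 edges. This graph has 14 edges (5 extra). Not a tree.
Diameter (longest shortest path) = 4.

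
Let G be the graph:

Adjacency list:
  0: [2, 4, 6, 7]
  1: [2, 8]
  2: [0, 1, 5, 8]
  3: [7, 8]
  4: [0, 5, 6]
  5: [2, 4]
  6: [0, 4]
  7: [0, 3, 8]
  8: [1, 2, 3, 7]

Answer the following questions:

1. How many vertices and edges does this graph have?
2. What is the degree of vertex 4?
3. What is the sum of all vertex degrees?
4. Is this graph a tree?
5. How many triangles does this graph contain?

Count: 9 vertices, 13 edges.
Vertex 4 has neighbors [0, 5, 6], degree = 3.
Handshaking lemma: 2 * 13 = 26.
A tree on 9 vertices has 8 edges. This graph has 13 edges (5 extra). Not a tree.
Number of triangles = 3.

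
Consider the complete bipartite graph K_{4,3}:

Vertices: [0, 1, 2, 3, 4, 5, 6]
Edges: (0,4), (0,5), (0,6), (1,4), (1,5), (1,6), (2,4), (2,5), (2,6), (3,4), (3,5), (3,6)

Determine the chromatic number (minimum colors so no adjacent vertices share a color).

K_{4,3} is bipartite: vertices split into two independent sets of size 4 and 3.
Color one set 0, the other 1. No adjacent vertices share a color.
Chromatic number = 2.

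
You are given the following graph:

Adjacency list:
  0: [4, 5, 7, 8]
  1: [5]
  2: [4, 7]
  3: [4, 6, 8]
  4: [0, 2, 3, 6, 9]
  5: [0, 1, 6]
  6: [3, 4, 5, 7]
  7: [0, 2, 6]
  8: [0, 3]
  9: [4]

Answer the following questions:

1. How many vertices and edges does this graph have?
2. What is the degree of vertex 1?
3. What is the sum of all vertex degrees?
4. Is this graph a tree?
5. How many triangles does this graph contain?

Count: 10 vertices, 14 edges.
Vertex 1 has neighbors [5], degree = 1.
Handshaking lemma: 2 * 14 = 28.
A tree on 10 vertices has 9 edges. This graph has 14 edges (5 extra). Not a tree.
Number of triangles = 1.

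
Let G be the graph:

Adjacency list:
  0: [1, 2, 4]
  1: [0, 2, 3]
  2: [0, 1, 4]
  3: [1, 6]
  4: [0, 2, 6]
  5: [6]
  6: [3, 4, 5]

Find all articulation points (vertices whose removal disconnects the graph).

An articulation point is a vertex whose removal disconnects the graph.
Articulation points: [6]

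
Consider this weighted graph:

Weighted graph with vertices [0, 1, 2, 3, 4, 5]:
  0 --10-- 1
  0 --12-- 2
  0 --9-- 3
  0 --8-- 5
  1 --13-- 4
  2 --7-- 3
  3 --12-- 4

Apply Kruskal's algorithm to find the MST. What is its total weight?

Applying Kruskal's algorithm (sort edges by weight, add if no cycle):
  Add (2,3) w=7
  Add (0,5) w=8
  Add (0,3) w=9
  Add (0,1) w=10
  Skip (0,2) w=12 (creates cycle)
  Add (3,4) w=12
  Skip (1,4) w=13 (creates cycle)
MST weight = 46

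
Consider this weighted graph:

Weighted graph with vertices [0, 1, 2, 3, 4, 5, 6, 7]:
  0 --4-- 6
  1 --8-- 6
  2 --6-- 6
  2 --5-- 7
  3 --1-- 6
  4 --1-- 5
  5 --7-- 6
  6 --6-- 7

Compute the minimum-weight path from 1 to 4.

Using Dijkstra's algorithm from vertex 1:
Shortest path: 1 -> 6 -> 5 -> 4
Total weight: 8 + 7 + 1 = 16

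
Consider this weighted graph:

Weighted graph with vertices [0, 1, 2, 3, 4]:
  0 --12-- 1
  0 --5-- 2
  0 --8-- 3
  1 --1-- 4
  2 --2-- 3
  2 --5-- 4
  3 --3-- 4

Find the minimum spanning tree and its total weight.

Applying Kruskal's algorithm (sort edges by weight, add if no cycle):
  Add (1,4) w=1
  Add (2,3) w=2
  Add (3,4) w=3
  Add (0,2) w=5
  Skip (2,4) w=5 (creates cycle)
  Skip (0,3) w=8 (creates cycle)
  Skip (0,1) w=12 (creates cycle)
MST weight = 11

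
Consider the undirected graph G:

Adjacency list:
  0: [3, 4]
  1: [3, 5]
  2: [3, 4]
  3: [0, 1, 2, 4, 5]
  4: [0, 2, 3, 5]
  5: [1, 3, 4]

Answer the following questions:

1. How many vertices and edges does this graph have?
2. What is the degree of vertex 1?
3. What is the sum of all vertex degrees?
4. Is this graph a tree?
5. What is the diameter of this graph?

Count: 6 vertices, 9 edges.
Vertex 1 has neighbors [3, 5], degree = 2.
Handshaking lemma: 2 * 9 = 18.
A tree on 6 vertices has 5 edges. This graph has 9 edges (4 extra). Not a tree.
Diameter (longest shortest path) = 2.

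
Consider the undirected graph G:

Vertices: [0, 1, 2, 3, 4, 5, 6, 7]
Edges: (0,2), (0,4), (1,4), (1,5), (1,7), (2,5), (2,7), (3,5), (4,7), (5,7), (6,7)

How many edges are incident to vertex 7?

Vertex 7 has neighbors [1, 2, 4, 5, 6], so deg(7) = 5.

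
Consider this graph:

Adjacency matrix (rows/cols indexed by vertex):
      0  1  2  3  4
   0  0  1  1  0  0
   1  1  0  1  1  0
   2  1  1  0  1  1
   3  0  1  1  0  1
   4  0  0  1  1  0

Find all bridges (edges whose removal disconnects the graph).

No bridges found. The graph is 2-edge-connected (no single edge removal disconnects it).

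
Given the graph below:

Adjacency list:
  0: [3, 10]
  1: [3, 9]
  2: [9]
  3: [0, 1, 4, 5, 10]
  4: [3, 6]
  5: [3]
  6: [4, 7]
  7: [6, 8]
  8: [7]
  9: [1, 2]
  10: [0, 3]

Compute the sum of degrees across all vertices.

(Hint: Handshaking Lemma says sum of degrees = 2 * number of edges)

Count edges: 11 edges.
By Handshaking Lemma: sum of degrees = 2 * 11 = 22.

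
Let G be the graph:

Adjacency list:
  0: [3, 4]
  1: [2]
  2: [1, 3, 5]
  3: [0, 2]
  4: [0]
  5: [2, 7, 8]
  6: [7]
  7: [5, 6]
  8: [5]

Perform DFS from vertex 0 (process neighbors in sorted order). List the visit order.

DFS from vertex 0 (neighbors processed in ascending order):
Visit order: 0, 3, 2, 1, 5, 7, 6, 8, 4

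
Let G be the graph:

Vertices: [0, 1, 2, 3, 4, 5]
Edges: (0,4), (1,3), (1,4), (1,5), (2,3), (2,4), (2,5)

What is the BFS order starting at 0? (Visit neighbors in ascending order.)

BFS from vertex 0 (neighbors processed in ascending order):
Visit order: 0, 4, 1, 2, 3, 5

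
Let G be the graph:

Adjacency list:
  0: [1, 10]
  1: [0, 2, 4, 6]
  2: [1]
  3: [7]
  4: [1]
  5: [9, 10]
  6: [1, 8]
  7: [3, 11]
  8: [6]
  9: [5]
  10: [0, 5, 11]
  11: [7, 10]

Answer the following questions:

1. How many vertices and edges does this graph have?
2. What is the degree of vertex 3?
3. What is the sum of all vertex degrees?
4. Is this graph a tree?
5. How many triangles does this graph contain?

Count: 12 vertices, 11 edges.
Vertex 3 has neighbors [7], degree = 1.
Handshaking lemma: 2 * 11 = 22.
A graph is a tree iff it is connected and has exactly n-1 edges. This graph is connected (all 12 vertices in one component) and has 12-1 = 11 edges. It is a tree.
Number of triangles = 0.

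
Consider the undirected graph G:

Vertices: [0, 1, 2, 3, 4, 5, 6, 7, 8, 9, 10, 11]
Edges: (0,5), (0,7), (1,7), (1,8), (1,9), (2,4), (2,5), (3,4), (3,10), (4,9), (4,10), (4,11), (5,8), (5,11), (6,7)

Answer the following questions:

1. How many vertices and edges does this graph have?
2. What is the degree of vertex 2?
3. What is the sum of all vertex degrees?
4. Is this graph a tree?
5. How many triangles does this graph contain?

Count: 12 vertices, 15 edges.
Vertex 2 has neighbors [4, 5], degree = 2.
Handshaking lemma: 2 * 15 = 30.
A tree on 12 vertices has 11 edges. This graph has 15 edges (4 extra). Not a tree.
Number of triangles = 1.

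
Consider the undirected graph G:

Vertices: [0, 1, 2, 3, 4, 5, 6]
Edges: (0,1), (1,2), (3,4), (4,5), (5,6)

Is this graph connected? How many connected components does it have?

Checking connectivity: the graph has 2 connected component(s).
Components: [[0, 1, 2], [3, 4, 5, 6]]. The graph is NOT connected.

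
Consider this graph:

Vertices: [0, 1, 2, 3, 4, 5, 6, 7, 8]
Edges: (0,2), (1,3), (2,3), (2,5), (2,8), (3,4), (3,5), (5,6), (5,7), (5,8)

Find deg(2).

Vertex 2 has neighbors [0, 3, 5, 8], so deg(2) = 4.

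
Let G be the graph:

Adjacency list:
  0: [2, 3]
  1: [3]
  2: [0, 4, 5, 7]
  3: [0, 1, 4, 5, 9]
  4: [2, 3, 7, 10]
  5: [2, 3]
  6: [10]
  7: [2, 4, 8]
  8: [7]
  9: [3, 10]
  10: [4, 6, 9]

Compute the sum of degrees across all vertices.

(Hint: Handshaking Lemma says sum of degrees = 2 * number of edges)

Count edges: 14 edges.
By Handshaking Lemma: sum of degrees = 2 * 14 = 28.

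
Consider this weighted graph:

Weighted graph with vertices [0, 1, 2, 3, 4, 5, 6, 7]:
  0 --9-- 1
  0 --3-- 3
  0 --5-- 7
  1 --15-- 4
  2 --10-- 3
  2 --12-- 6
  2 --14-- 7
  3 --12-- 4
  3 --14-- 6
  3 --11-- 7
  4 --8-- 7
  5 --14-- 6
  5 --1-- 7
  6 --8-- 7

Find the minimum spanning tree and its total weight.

Applying Kruskal's algorithm (sort edges by weight, add if no cycle):
  Add (5,7) w=1
  Add (0,3) w=3
  Add (0,7) w=5
  Add (4,7) w=8
  Add (6,7) w=8
  Add (0,1) w=9
  Add (2,3) w=10
  Skip (3,7) w=11 (creates cycle)
  Skip (2,6) w=12 (creates cycle)
  Skip (3,4) w=12 (creates cycle)
  Skip (2,7) w=14 (creates cycle)
  Skip (3,6) w=14 (creates cycle)
  Skip (5,6) w=14 (creates cycle)
  Skip (1,4) w=15 (creates cycle)
MST weight = 44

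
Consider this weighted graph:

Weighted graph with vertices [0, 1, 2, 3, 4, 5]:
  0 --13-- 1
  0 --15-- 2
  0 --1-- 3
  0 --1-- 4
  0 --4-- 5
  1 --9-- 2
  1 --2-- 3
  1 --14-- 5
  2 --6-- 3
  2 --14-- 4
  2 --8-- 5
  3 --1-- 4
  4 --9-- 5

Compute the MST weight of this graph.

Applying Kruskal's algorithm (sort edges by weight, add if no cycle):
  Add (0,3) w=1
  Add (0,4) w=1
  Skip (3,4) w=1 (creates cycle)
  Add (1,3) w=2
  Add (0,5) w=4
  Add (2,3) w=6
  Skip (2,5) w=8 (creates cycle)
  Skip (1,2) w=9 (creates cycle)
  Skip (4,5) w=9 (creates cycle)
  Skip (0,1) w=13 (creates cycle)
  Skip (1,5) w=14 (creates cycle)
  Skip (2,4) w=14 (creates cycle)
  Skip (0,2) w=15 (creates cycle)
MST weight = 14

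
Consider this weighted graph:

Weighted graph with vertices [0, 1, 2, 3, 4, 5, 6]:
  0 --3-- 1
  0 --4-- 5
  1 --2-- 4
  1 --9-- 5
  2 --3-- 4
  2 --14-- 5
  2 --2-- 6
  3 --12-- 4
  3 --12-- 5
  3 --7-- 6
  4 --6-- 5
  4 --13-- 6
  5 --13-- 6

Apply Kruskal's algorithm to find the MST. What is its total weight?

Applying Kruskal's algorithm (sort edges by weight, add if no cycle):
  Add (1,4) w=2
  Add (2,6) w=2
  Add (0,1) w=3
  Add (2,4) w=3
  Add (0,5) w=4
  Skip (4,5) w=6 (creates cycle)
  Add (3,6) w=7
  Skip (1,5) w=9 (creates cycle)
  Skip (3,4) w=12 (creates cycle)
  Skip (3,5) w=12 (creates cycle)
  Skip (4,6) w=13 (creates cycle)
  Skip (5,6) w=13 (creates cycle)
  Skip (2,5) w=14 (creates cycle)
MST weight = 21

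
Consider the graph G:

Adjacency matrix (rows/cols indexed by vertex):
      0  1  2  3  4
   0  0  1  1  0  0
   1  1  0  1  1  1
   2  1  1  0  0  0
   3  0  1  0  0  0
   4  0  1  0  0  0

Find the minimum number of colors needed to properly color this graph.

The graph has a maximum clique of size 3 (lower bound on chromatic number).
A valid 3-coloring: {0: 1, 1: 0, 2: 2, 3: 1, 4: 1}.
Chromatic number = 3.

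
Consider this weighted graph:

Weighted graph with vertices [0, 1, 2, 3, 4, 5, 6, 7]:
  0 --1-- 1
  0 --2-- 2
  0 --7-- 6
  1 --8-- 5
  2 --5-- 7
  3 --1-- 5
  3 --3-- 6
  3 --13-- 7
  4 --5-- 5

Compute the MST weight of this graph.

Applying Kruskal's algorithm (sort edges by weight, add if no cycle):
  Add (0,1) w=1
  Add (3,5) w=1
  Add (0,2) w=2
  Add (3,6) w=3
  Add (2,7) w=5
  Add (4,5) w=5
  Add (0,6) w=7
  Skip (1,5) w=8 (creates cycle)
  Skip (3,7) w=13 (creates cycle)
MST weight = 24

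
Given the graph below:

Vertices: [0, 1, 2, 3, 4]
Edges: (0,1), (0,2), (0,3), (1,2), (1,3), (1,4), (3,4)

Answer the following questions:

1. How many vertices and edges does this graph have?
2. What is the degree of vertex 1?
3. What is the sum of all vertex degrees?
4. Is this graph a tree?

Count: 5 vertices, 7 edges.
Vertex 1 has neighbors [0, 2, 3, 4], degree = 4.
Handshaking lemma: 2 * 7 = 14.
A tree on 5 vertices has 4 edges. This graph has 7 edges (3 extra). Not a tree.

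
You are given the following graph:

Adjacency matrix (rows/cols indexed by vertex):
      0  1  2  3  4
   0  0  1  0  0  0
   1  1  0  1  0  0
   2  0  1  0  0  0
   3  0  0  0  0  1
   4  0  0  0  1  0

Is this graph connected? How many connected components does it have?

Checking connectivity: the graph has 2 connected component(s).
Components: [[0, 1, 2], [3, 4]]. The graph is NOT connected.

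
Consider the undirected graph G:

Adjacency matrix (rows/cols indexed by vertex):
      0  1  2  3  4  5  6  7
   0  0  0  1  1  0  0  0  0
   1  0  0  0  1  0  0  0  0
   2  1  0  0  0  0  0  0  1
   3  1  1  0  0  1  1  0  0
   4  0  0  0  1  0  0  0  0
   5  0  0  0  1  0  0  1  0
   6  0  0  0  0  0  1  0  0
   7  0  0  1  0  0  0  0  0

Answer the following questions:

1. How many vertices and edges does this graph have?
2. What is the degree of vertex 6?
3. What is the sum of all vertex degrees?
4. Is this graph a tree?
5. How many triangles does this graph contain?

Count: 8 vertices, 7 edges.
Vertex 6 has neighbors [5], degree = 1.
Handshaking lemma: 2 * 7 = 14.
A graph is a tree iff it is connected and has exactly n-1 edges. This graph is connected (all 8 vertices in one component) and has 8-1 = 7 edges. It is a tree.
Number of triangles = 0.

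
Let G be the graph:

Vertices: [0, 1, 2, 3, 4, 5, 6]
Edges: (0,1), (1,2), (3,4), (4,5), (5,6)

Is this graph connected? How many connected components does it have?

Checking connectivity: the graph has 2 connected component(s).
Components: [[0, 1, 2], [3, 4, 5, 6]]. The graph is NOT connected.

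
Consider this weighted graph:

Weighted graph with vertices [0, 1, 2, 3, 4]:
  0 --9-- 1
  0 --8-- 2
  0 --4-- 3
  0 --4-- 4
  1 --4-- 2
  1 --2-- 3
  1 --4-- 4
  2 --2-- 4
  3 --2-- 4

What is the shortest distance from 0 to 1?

Using Dijkstra's algorithm from vertex 0:
Shortest path: 0 -> 3 -> 1
Total weight: 4 + 2 = 6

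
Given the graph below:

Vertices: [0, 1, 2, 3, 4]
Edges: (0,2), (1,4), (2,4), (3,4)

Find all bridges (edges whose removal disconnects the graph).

A bridge is an edge whose removal increases the number of connected components.
Bridges found: (0,2), (1,4), (2,4), (3,4)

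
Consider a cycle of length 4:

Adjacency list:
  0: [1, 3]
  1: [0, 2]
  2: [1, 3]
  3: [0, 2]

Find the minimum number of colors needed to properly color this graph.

This is an even cycle (C_4). Even cycles are bipartite.
Chromatic number = 2.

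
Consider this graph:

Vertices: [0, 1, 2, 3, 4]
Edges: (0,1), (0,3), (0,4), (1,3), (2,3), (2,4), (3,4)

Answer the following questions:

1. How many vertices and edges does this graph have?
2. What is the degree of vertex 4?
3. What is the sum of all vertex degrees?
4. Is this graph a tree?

Count: 5 vertices, 7 edges.
Vertex 4 has neighbors [0, 2, 3], degree = 3.
Handshaking lemma: 2 * 7 = 14.
A tree on 5 vertices has 4 edges. This graph has 7 edges (3 extra). Not a tree.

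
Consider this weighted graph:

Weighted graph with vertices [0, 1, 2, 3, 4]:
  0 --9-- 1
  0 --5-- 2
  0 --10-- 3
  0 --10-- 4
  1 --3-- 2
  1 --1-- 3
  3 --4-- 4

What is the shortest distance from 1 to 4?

Using Dijkstra's algorithm from vertex 1:
Shortest path: 1 -> 3 -> 4
Total weight: 1 + 4 = 5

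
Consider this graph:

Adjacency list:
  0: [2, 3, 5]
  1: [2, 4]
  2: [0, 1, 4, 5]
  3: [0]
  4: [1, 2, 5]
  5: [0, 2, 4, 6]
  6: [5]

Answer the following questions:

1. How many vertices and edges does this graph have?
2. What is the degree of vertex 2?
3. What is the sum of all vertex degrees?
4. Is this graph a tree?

Count: 7 vertices, 9 edges.
Vertex 2 has neighbors [0, 1, 4, 5], degree = 4.
Handshaking lemma: 2 * 9 = 18.
A tree on 7 vertices has 6 edges. This graph has 9 edges (3 extra). Not a tree.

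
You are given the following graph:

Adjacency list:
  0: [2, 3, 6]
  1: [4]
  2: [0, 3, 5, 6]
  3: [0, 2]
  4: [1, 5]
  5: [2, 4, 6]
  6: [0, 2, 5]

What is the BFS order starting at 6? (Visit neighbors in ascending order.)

BFS from vertex 6 (neighbors processed in ascending order):
Visit order: 6, 0, 2, 5, 3, 4, 1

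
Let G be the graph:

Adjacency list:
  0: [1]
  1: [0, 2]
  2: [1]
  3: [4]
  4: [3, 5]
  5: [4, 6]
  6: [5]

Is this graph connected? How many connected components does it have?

Checking connectivity: the graph has 2 connected component(s).
Components: [[0, 1, 2], [3, 4, 5, 6]]. The graph is NOT connected.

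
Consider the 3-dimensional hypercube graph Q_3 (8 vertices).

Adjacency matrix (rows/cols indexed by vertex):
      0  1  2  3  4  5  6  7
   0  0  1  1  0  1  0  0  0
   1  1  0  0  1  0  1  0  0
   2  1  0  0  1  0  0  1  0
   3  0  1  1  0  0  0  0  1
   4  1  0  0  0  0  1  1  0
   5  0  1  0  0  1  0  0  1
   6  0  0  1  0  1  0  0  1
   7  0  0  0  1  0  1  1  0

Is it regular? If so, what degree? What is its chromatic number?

In Q_3, every vertex has exactly 3 neighbors (flip one of 3 bits), so it is 3-regular.
Q_3 is bipartite (partition by bit-parity), so chromatic number = 2.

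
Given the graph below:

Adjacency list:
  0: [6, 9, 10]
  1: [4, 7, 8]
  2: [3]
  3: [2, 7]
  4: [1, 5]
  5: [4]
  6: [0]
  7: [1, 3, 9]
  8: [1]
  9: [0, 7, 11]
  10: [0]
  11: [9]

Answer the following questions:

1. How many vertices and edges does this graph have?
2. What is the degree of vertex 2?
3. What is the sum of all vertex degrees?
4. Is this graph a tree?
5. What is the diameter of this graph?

Count: 12 vertices, 11 edges.
Vertex 2 has neighbors [3], degree = 1.
Handshaking lemma: 2 * 11 = 22.
A graph is a tree iff it is connected and has exactly n-1 edges. This graph is connected (all 12 vertices in one component) and has 12-1 = 11 edges. It is a tree.
Diameter (longest shortest path) = 6.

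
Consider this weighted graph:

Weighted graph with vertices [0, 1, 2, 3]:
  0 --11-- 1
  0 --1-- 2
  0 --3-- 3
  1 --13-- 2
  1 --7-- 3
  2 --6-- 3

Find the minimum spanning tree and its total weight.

Applying Kruskal's algorithm (sort edges by weight, add if no cycle):
  Add (0,2) w=1
  Add (0,3) w=3
  Skip (2,3) w=6 (creates cycle)
  Add (1,3) w=7
  Skip (0,1) w=11 (creates cycle)
  Skip (1,2) w=13 (creates cycle)
MST weight = 11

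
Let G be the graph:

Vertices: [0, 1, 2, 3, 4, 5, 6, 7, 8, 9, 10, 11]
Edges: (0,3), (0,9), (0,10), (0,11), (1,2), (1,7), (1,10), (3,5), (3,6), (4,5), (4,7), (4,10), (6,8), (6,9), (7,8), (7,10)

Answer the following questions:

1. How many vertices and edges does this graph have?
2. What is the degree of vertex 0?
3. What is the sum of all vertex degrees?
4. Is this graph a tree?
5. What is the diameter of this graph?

Count: 12 vertices, 16 edges.
Vertex 0 has neighbors [3, 9, 10, 11], degree = 4.
Handshaking lemma: 2 * 16 = 32.
A tree on 12 vertices has 11 edges. This graph has 16 edges (5 extra). Not a tree.
Diameter (longest shortest path) = 4.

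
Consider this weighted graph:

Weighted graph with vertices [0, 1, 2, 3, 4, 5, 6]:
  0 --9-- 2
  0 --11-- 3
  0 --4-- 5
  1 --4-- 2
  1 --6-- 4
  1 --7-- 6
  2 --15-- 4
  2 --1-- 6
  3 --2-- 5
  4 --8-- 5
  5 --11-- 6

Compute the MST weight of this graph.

Applying Kruskal's algorithm (sort edges by weight, add if no cycle):
  Add (2,6) w=1
  Add (3,5) w=2
  Add (0,5) w=4
  Add (1,2) w=4
  Add (1,4) w=6
  Skip (1,6) w=7 (creates cycle)
  Add (4,5) w=8
  Skip (0,2) w=9 (creates cycle)
  Skip (0,3) w=11 (creates cycle)
  Skip (5,6) w=11 (creates cycle)
  Skip (2,4) w=15 (creates cycle)
MST weight = 25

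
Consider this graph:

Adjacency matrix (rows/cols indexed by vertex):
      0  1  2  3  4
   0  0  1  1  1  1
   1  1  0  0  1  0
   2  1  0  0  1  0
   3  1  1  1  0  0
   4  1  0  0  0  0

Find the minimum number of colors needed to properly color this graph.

The graph has a maximum clique of size 3 (lower bound on chromatic number).
A valid 3-coloring: {0: 0, 1: 2, 2: 2, 3: 1, 4: 1}.
Chromatic number = 3.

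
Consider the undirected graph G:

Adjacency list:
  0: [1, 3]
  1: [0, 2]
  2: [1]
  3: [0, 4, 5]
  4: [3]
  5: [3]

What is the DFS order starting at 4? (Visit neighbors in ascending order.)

DFS from vertex 4 (neighbors processed in ascending order):
Visit order: 4, 3, 0, 1, 2, 5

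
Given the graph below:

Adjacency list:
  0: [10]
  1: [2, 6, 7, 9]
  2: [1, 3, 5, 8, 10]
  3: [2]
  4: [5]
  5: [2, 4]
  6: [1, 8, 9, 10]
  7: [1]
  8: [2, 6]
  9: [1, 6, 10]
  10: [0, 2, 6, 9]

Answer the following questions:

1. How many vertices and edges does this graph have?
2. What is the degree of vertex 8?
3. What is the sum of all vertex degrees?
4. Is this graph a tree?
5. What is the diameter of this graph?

Count: 11 vertices, 14 edges.
Vertex 8 has neighbors [2, 6], degree = 2.
Handshaking lemma: 2 * 14 = 28.
A tree on 11 vertices has 10 edges. This graph has 14 edges (4 extra). Not a tree.
Diameter (longest shortest path) = 4.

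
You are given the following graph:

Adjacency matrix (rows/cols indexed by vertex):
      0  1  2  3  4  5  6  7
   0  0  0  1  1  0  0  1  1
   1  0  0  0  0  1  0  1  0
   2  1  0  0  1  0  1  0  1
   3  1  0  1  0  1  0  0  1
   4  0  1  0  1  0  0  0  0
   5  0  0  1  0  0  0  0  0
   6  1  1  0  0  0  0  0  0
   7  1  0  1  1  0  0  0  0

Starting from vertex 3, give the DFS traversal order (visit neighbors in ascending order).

DFS from vertex 3 (neighbors processed in ascending order):
Visit order: 3, 0, 2, 5, 7, 6, 1, 4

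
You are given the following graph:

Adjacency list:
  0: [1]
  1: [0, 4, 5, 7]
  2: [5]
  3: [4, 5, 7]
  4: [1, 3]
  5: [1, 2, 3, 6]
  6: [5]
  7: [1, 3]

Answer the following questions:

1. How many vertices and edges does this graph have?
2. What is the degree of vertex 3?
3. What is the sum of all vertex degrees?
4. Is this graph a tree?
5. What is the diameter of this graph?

Count: 8 vertices, 9 edges.
Vertex 3 has neighbors [4, 5, 7], degree = 3.
Handshaking lemma: 2 * 9 = 18.
A tree on 8 vertices has 7 edges. This graph has 9 edges (2 extra). Not a tree.
Diameter (longest shortest path) = 3.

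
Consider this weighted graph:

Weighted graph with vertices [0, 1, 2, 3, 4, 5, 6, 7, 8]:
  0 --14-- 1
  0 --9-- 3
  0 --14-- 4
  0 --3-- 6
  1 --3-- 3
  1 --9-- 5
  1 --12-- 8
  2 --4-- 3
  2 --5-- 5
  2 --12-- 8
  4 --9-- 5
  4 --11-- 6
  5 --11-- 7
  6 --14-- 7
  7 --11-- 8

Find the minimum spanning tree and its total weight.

Applying Kruskal's algorithm (sort edges by weight, add if no cycle):
  Add (0,6) w=3
  Add (1,3) w=3
  Add (2,3) w=4
  Add (2,5) w=5
  Add (0,3) w=9
  Skip (1,5) w=9 (creates cycle)
  Add (4,5) w=9
  Skip (4,6) w=11 (creates cycle)
  Add (5,7) w=11
  Add (7,8) w=11
  Skip (1,8) w=12 (creates cycle)
  Skip (2,8) w=12 (creates cycle)
  Skip (0,4) w=14 (creates cycle)
  Skip (0,1) w=14 (creates cycle)
  Skip (6,7) w=14 (creates cycle)
MST weight = 55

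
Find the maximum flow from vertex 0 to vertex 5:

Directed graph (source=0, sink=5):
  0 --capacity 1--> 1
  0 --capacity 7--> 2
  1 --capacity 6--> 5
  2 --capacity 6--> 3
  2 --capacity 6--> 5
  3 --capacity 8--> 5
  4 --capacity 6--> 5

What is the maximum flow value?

Computing max flow:
  Flow on (0->1): 1/1
  Flow on (0->2): 7/7
  Flow on (1->5): 1/6
  Flow on (2->3): 1/6
  Flow on (2->5): 6/6
  Flow on (3->5): 1/8
Maximum flow = 8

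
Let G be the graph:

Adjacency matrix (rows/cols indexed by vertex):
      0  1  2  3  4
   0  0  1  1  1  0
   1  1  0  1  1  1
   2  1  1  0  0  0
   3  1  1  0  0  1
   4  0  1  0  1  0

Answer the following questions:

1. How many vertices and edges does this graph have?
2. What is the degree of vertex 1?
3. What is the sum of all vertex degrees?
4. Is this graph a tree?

Count: 5 vertices, 7 edges.
Vertex 1 has neighbors [0, 2, 3, 4], degree = 4.
Handshaking lemma: 2 * 7 = 14.
A tree on 5 vertices has 4 edges. This graph has 7 edges (3 extra). Not a tree.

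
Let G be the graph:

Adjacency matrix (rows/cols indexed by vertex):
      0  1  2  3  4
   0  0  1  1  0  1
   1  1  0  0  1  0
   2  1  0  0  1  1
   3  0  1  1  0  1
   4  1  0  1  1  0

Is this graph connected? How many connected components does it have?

Checking connectivity: the graph has 1 connected component(s).
All vertices are reachable from each other. The graph IS connected.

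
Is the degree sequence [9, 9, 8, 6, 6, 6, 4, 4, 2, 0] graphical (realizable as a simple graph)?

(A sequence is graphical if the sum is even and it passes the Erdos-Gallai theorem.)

Sum of degrees = 54. Sum is even but fails Erdos-Gallai. The sequence is NOT graphical.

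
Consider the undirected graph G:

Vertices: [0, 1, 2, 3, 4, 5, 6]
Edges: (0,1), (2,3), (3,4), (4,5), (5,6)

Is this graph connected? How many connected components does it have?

Checking connectivity: the graph has 2 connected component(s).
Components: [[0, 1], [2, 3, 4, 5, 6]]. The graph is NOT connected.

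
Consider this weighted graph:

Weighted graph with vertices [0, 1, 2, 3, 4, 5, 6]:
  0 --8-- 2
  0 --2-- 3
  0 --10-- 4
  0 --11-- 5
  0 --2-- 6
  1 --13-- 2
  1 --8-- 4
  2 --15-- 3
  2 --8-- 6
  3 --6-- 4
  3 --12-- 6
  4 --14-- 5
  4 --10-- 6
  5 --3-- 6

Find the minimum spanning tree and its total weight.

Applying Kruskal's algorithm (sort edges by weight, add if no cycle):
  Add (0,3) w=2
  Add (0,6) w=2
  Add (5,6) w=3
  Add (3,4) w=6
  Add (0,2) w=8
  Add (1,4) w=8
  Skip (2,6) w=8 (creates cycle)
  Skip (0,4) w=10 (creates cycle)
  Skip (4,6) w=10 (creates cycle)
  Skip (0,5) w=11 (creates cycle)
  Skip (3,6) w=12 (creates cycle)
  Skip (1,2) w=13 (creates cycle)
  Skip (4,5) w=14 (creates cycle)
  Skip (2,3) w=15 (creates cycle)
MST weight = 29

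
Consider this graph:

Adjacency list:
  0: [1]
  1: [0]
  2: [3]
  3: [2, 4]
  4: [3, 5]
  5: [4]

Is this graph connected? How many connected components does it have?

Checking connectivity: the graph has 2 connected component(s).
Components: [[0, 1], [2, 3, 4, 5]]. The graph is NOT connected.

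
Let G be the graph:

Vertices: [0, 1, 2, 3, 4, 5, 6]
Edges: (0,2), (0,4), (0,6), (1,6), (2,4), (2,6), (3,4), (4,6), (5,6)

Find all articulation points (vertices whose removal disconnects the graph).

An articulation point is a vertex whose removal disconnects the graph.
Articulation points: [4, 6]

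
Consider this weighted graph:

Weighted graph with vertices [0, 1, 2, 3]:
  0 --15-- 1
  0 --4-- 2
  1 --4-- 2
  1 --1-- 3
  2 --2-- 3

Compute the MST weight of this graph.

Applying Kruskal's algorithm (sort edges by weight, add if no cycle):
  Add (1,3) w=1
  Add (2,3) w=2
  Add (0,2) w=4
  Skip (1,2) w=4 (creates cycle)
  Skip (0,1) w=15 (creates cycle)
MST weight = 7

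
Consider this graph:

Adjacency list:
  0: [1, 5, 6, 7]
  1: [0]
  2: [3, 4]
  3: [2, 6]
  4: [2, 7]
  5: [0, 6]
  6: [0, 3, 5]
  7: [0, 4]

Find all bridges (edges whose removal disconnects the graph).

A bridge is an edge whose removal increases the number of connected components.
Bridges found: (0,1)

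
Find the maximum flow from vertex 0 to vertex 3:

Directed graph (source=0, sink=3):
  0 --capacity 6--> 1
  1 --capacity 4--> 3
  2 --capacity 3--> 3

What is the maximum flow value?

Computing max flow:
  Flow on (0->1): 4/6
  Flow on (1->3): 4/4
Maximum flow = 4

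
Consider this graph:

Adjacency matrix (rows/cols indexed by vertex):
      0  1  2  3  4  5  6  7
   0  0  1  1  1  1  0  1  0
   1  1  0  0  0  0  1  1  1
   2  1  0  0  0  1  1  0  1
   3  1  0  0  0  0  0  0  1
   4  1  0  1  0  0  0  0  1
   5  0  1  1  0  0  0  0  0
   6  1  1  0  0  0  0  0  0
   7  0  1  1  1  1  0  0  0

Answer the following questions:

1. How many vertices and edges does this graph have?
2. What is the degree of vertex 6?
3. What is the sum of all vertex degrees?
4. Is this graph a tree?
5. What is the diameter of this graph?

Count: 8 vertices, 13 edges.
Vertex 6 has neighbors [0, 1], degree = 2.
Handshaking lemma: 2 * 13 = 26.
A tree on 8 vertices has 7 edges. This graph has 13 edges (6 extra). Not a tree.
Diameter (longest shortest path) = 3.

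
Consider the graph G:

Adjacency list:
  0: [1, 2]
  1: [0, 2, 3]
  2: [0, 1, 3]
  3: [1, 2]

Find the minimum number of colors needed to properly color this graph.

The graph has a maximum clique of size 3 (lower bound on chromatic number).
A valid 3-coloring: {0: 2, 1: 0, 2: 1, 3: 2}.
Chromatic number = 3.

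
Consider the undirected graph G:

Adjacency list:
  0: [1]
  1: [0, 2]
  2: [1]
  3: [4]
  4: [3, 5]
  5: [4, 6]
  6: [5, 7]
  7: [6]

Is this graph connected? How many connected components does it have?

Checking connectivity: the graph has 2 connected component(s).
Components: [[0, 1, 2], [3, 4, 5, 6, 7]]. The graph is NOT connected.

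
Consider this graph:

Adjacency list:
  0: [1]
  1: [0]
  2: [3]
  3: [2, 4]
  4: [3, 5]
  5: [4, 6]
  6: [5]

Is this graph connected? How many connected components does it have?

Checking connectivity: the graph has 2 connected component(s).
Components: [[0, 1], [2, 3, 4, 5, 6]]. The graph is NOT connected.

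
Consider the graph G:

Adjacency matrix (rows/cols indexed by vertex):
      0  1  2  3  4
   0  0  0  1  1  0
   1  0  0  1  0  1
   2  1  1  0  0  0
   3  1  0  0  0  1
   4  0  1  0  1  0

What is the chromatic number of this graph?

The graph has a maximum clique of size 2 (lower bound on chromatic number).
A valid 3-coloring: {0: 0, 1: 0, 2: 1, 3: 1, 4: 2}.
No proper 2-coloring exists (verified by exhaustive search).
Chromatic number = 3.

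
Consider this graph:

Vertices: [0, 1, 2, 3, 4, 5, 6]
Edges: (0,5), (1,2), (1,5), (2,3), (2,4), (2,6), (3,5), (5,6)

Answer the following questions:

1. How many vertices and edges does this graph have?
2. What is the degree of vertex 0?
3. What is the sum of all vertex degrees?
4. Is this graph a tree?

Count: 7 vertices, 8 edges.
Vertex 0 has neighbors [5], degree = 1.
Handshaking lemma: 2 * 8 = 16.
A tree on 7 vertices has 6 edges. This graph has 8 edges (2 extra). Not a tree.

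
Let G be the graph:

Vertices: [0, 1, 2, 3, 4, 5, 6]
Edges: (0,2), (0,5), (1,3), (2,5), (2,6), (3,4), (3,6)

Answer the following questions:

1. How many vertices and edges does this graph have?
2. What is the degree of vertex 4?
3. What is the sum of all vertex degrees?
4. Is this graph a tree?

Count: 7 vertices, 7 edges.
Vertex 4 has neighbors [3], degree = 1.
Handshaking lemma: 2 * 7 = 14.
A tree on 7 vertices has 6 edges. This graph has 7 edges (1 extra). Not a tree.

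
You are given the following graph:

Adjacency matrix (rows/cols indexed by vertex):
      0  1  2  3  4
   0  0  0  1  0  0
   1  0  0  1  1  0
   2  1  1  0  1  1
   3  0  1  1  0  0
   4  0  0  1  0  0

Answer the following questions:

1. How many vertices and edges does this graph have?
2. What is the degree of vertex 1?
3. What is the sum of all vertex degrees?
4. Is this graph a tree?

Count: 5 vertices, 5 edges.
Vertex 1 has neighbors [2, 3], degree = 2.
Handshaking lemma: 2 * 5 = 10.
A tree on 5 vertices has 4 edges. This graph has 5 edges (1 extra). Not a tree.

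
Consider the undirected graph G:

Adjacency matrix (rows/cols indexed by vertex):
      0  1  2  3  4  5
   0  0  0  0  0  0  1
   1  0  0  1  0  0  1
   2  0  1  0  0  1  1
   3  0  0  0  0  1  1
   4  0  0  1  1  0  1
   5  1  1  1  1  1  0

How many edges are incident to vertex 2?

Vertex 2 has neighbors [1, 4, 5], so deg(2) = 3.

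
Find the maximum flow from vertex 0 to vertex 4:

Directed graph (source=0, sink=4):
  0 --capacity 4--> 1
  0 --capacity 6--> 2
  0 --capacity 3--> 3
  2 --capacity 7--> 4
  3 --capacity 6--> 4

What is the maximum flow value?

Computing max flow:
  Flow on (0->2): 6/6
  Flow on (0->3): 3/3
  Flow on (2->4): 6/7
  Flow on (3->4): 3/6
Maximum flow = 9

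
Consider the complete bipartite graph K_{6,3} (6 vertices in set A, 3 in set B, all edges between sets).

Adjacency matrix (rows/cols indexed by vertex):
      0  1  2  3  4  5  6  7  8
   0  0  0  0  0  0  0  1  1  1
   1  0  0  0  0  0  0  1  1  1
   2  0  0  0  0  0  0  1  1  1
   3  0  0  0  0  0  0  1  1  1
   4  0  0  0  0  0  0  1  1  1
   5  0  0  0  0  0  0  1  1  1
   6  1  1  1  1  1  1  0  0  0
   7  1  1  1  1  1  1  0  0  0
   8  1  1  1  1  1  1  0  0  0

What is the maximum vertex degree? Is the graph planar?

Set-A vertices have degree 3; set-B vertices have degree 6. Maximum degree = max(6,3) = 6.
K_{6,3} contains K_{3,3} as a subgraph (since both sides have >= 3 vertices); by Kuratowski's theorem it is not planar.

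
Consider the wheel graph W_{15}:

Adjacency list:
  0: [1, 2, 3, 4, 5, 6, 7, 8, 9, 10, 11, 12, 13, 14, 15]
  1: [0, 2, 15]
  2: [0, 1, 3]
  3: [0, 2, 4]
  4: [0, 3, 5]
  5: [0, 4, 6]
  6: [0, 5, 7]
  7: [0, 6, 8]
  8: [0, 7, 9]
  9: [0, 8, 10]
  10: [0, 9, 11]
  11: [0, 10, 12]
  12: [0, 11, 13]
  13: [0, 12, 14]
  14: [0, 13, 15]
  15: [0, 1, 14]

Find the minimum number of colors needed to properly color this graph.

W_{15} = C_{15} plus a hub adjacent to every cycle vertex.
The outer cycle needs 3 colors (odd cycle); the hub is adjacent to all of them so needs a fresh color.
Chromatic number = 3 + 1 = 4.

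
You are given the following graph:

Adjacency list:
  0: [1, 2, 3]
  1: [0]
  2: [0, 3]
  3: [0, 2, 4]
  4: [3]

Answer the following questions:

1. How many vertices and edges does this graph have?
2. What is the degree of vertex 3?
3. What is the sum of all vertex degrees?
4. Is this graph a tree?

Count: 5 vertices, 5 edges.
Vertex 3 has neighbors [0, 2, 4], degree = 3.
Handshaking lemma: 2 * 5 = 10.
A tree on 5 vertices has 4 edges. This graph has 5 edges (1 extra). Not a tree.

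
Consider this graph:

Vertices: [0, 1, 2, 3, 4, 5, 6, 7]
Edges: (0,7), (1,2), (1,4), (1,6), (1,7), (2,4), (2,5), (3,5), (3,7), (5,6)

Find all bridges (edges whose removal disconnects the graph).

A bridge is an edge whose removal increases the number of connected components.
Bridges found: (0,7)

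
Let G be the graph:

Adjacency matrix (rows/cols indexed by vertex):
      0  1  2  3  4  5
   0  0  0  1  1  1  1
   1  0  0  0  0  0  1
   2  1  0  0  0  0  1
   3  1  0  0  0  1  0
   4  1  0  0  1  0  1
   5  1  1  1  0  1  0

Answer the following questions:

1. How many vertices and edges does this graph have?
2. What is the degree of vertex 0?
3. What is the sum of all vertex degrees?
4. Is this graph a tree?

Count: 6 vertices, 8 edges.
Vertex 0 has neighbors [2, 3, 4, 5], degree = 4.
Handshaking lemma: 2 * 8 = 16.
A tree on 6 vertices has 5 edges. This graph has 8 edges (3 extra). Not a tree.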